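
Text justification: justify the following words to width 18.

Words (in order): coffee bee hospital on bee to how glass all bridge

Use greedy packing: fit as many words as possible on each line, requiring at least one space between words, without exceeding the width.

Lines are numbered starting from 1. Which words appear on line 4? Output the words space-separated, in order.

Line 1: ['coffee', 'bee'] (min_width=10, slack=8)
Line 2: ['hospital', 'on', 'bee', 'to'] (min_width=18, slack=0)
Line 3: ['how', 'glass', 'all'] (min_width=13, slack=5)
Line 4: ['bridge'] (min_width=6, slack=12)

Answer: bridge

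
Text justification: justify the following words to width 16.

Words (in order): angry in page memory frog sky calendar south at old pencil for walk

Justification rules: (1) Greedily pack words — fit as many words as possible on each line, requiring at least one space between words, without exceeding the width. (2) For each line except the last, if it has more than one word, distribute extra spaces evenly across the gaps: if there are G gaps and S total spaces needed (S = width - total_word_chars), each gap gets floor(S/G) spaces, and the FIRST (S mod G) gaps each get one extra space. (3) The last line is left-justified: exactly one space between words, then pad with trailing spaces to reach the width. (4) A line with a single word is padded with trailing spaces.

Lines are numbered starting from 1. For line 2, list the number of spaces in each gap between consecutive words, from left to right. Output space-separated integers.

Answer: 2 1

Derivation:
Line 1: ['angry', 'in', 'page'] (min_width=13, slack=3)
Line 2: ['memory', 'frog', 'sky'] (min_width=15, slack=1)
Line 3: ['calendar', 'south'] (min_width=14, slack=2)
Line 4: ['at', 'old', 'pencil'] (min_width=13, slack=3)
Line 5: ['for', 'walk'] (min_width=8, slack=8)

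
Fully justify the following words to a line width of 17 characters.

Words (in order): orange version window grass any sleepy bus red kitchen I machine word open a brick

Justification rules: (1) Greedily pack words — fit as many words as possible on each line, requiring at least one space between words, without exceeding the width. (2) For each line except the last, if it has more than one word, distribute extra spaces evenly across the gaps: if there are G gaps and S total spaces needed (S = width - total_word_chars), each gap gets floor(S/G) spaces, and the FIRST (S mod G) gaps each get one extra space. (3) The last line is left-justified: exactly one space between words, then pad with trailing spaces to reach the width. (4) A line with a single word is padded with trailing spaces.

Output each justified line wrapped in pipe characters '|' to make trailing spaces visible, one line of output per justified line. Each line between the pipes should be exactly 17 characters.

Line 1: ['orange', 'version'] (min_width=14, slack=3)
Line 2: ['window', 'grass', 'any'] (min_width=16, slack=1)
Line 3: ['sleepy', 'bus', 'red'] (min_width=14, slack=3)
Line 4: ['kitchen', 'I', 'machine'] (min_width=17, slack=0)
Line 5: ['word', 'open', 'a', 'brick'] (min_width=17, slack=0)

Answer: |orange    version|
|window  grass any|
|sleepy   bus  red|
|kitchen I machine|
|word open a brick|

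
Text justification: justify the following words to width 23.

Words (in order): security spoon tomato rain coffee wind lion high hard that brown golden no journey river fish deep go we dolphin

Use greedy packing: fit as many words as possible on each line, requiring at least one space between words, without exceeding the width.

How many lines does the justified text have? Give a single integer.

Answer: 5

Derivation:
Line 1: ['security', 'spoon', 'tomato'] (min_width=21, slack=2)
Line 2: ['rain', 'coffee', 'wind', 'lion'] (min_width=21, slack=2)
Line 3: ['high', 'hard', 'that', 'brown'] (min_width=20, slack=3)
Line 4: ['golden', 'no', 'journey', 'river'] (min_width=23, slack=0)
Line 5: ['fish', 'deep', 'go', 'we', 'dolphin'] (min_width=23, slack=0)
Total lines: 5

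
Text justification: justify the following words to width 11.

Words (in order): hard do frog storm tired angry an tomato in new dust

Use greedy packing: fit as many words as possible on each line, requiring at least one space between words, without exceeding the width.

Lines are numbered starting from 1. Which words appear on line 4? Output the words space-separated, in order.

Answer: an tomato

Derivation:
Line 1: ['hard', 'do'] (min_width=7, slack=4)
Line 2: ['frog', 'storm'] (min_width=10, slack=1)
Line 3: ['tired', 'angry'] (min_width=11, slack=0)
Line 4: ['an', 'tomato'] (min_width=9, slack=2)
Line 5: ['in', 'new', 'dust'] (min_width=11, slack=0)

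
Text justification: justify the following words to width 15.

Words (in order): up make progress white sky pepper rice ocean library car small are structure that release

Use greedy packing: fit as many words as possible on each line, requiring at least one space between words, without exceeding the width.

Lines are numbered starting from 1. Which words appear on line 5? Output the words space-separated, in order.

Line 1: ['up', 'make'] (min_width=7, slack=8)
Line 2: ['progress', 'white'] (min_width=14, slack=1)
Line 3: ['sky', 'pepper', 'rice'] (min_width=15, slack=0)
Line 4: ['ocean', 'library'] (min_width=13, slack=2)
Line 5: ['car', 'small', 'are'] (min_width=13, slack=2)
Line 6: ['structure', 'that'] (min_width=14, slack=1)
Line 7: ['release'] (min_width=7, slack=8)

Answer: car small are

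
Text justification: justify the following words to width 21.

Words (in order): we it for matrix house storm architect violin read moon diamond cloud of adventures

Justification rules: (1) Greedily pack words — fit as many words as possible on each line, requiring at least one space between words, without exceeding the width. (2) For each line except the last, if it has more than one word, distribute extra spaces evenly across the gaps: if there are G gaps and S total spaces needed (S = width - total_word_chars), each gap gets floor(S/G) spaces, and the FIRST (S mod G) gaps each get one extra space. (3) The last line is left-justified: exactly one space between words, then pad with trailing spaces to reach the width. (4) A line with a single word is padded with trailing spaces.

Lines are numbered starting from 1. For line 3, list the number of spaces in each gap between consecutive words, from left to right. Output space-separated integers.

Line 1: ['we', 'it', 'for', 'matrix'] (min_width=16, slack=5)
Line 2: ['house', 'storm', 'architect'] (min_width=21, slack=0)
Line 3: ['violin', 'read', 'moon'] (min_width=16, slack=5)
Line 4: ['diamond', 'cloud', 'of'] (min_width=16, slack=5)
Line 5: ['adventures'] (min_width=10, slack=11)

Answer: 4 3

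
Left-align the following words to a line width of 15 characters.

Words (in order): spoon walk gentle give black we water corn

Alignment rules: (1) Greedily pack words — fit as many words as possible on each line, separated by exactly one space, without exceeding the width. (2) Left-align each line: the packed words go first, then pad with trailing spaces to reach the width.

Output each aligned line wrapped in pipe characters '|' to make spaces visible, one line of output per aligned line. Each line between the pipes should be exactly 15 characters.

Line 1: ['spoon', 'walk'] (min_width=10, slack=5)
Line 2: ['gentle', 'give'] (min_width=11, slack=4)
Line 3: ['black', 'we', 'water'] (min_width=14, slack=1)
Line 4: ['corn'] (min_width=4, slack=11)

Answer: |spoon walk     |
|gentle give    |
|black we water |
|corn           |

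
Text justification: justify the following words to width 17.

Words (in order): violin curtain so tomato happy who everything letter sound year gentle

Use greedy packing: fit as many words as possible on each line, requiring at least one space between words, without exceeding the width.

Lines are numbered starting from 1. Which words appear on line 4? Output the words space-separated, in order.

Line 1: ['violin', 'curtain', 'so'] (min_width=17, slack=0)
Line 2: ['tomato', 'happy', 'who'] (min_width=16, slack=1)
Line 3: ['everything', 'letter'] (min_width=17, slack=0)
Line 4: ['sound', 'year', 'gentle'] (min_width=17, slack=0)

Answer: sound year gentle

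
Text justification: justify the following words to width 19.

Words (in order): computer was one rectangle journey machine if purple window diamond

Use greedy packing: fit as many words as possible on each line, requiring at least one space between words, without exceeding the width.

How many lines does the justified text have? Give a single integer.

Line 1: ['computer', 'was', 'one'] (min_width=16, slack=3)
Line 2: ['rectangle', 'journey'] (min_width=17, slack=2)
Line 3: ['machine', 'if', 'purple'] (min_width=17, slack=2)
Line 4: ['window', 'diamond'] (min_width=14, slack=5)
Total lines: 4

Answer: 4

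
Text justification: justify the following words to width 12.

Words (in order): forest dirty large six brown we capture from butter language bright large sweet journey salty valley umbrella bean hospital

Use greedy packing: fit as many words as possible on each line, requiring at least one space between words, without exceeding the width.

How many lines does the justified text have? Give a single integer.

Line 1: ['forest', 'dirty'] (min_width=12, slack=0)
Line 2: ['large', 'six'] (min_width=9, slack=3)
Line 3: ['brown', 'we'] (min_width=8, slack=4)
Line 4: ['capture', 'from'] (min_width=12, slack=0)
Line 5: ['butter'] (min_width=6, slack=6)
Line 6: ['language'] (min_width=8, slack=4)
Line 7: ['bright', 'large'] (min_width=12, slack=0)
Line 8: ['sweet'] (min_width=5, slack=7)
Line 9: ['journey'] (min_width=7, slack=5)
Line 10: ['salty', 'valley'] (min_width=12, slack=0)
Line 11: ['umbrella'] (min_width=8, slack=4)
Line 12: ['bean'] (min_width=4, slack=8)
Line 13: ['hospital'] (min_width=8, slack=4)
Total lines: 13

Answer: 13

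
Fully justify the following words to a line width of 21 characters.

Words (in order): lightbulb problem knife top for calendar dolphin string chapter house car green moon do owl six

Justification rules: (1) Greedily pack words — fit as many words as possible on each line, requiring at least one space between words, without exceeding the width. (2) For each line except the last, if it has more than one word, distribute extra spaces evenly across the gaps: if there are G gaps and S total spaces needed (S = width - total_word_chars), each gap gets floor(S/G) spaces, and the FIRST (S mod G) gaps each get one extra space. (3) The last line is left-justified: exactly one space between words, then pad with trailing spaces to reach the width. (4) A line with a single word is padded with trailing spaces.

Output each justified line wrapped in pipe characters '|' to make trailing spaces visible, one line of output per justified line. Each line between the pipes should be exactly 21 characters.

Line 1: ['lightbulb', 'problem'] (min_width=17, slack=4)
Line 2: ['knife', 'top', 'for'] (min_width=13, slack=8)
Line 3: ['calendar', 'dolphin'] (min_width=16, slack=5)
Line 4: ['string', 'chapter', 'house'] (min_width=20, slack=1)
Line 5: ['car', 'green', 'moon', 'do', 'owl'] (min_width=21, slack=0)
Line 6: ['six'] (min_width=3, slack=18)

Answer: |lightbulb     problem|
|knife     top     for|
|calendar      dolphin|
|string  chapter house|
|car green moon do owl|
|six                  |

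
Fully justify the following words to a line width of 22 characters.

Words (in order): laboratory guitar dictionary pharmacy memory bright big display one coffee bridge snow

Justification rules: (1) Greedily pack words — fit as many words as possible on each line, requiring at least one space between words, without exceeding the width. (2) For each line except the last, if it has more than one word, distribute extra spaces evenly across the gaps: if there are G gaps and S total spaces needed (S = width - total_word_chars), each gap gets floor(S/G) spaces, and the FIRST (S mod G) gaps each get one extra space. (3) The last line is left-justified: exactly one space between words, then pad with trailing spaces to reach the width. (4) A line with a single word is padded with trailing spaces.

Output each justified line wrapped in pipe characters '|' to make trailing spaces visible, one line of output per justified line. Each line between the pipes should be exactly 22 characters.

Answer: |laboratory      guitar|
|dictionary    pharmacy|
|memory    bright   big|
|display   one   coffee|
|bridge snow           |

Derivation:
Line 1: ['laboratory', 'guitar'] (min_width=17, slack=5)
Line 2: ['dictionary', 'pharmacy'] (min_width=19, slack=3)
Line 3: ['memory', 'bright', 'big'] (min_width=17, slack=5)
Line 4: ['display', 'one', 'coffee'] (min_width=18, slack=4)
Line 5: ['bridge', 'snow'] (min_width=11, slack=11)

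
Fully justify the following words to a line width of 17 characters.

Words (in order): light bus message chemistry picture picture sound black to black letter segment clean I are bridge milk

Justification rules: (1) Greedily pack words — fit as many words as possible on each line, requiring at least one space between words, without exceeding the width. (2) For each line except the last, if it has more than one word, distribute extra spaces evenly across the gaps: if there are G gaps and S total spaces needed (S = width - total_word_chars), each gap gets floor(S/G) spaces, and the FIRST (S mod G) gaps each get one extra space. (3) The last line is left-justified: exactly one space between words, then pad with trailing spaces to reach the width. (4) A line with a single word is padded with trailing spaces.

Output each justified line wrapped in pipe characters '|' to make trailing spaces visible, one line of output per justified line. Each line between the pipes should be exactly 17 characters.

Line 1: ['light', 'bus', 'message'] (min_width=17, slack=0)
Line 2: ['chemistry', 'picture'] (min_width=17, slack=0)
Line 3: ['picture', 'sound'] (min_width=13, slack=4)
Line 4: ['black', 'to', 'black'] (min_width=14, slack=3)
Line 5: ['letter', 'segment'] (min_width=14, slack=3)
Line 6: ['clean', 'I', 'are'] (min_width=11, slack=6)
Line 7: ['bridge', 'milk'] (min_width=11, slack=6)

Answer: |light bus message|
|chemistry picture|
|picture     sound|
|black   to  black|
|letter    segment|
|clean    I    are|
|bridge milk      |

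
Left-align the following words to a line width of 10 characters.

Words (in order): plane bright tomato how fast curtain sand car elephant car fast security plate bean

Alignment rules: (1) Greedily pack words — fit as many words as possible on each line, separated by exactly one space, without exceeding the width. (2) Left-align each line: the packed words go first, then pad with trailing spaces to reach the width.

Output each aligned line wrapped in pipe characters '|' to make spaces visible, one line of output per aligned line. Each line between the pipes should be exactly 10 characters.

Line 1: ['plane'] (min_width=5, slack=5)
Line 2: ['bright'] (min_width=6, slack=4)
Line 3: ['tomato', 'how'] (min_width=10, slack=0)
Line 4: ['fast'] (min_width=4, slack=6)
Line 5: ['curtain'] (min_width=7, slack=3)
Line 6: ['sand', 'car'] (min_width=8, slack=2)
Line 7: ['elephant'] (min_width=8, slack=2)
Line 8: ['car', 'fast'] (min_width=8, slack=2)
Line 9: ['security'] (min_width=8, slack=2)
Line 10: ['plate', 'bean'] (min_width=10, slack=0)

Answer: |plane     |
|bright    |
|tomato how|
|fast      |
|curtain   |
|sand car  |
|elephant  |
|car fast  |
|security  |
|plate bean|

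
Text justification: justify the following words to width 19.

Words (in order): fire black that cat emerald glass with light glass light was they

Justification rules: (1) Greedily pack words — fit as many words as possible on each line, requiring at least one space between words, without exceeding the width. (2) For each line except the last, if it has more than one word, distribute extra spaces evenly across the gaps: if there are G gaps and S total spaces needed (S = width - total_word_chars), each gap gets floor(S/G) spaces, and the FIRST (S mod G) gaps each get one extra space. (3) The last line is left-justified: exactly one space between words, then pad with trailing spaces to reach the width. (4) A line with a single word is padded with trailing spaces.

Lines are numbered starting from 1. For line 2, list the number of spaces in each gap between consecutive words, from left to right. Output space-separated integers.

Line 1: ['fire', 'black', 'that', 'cat'] (min_width=19, slack=0)
Line 2: ['emerald', 'glass', 'with'] (min_width=18, slack=1)
Line 3: ['light', 'glass', 'light'] (min_width=17, slack=2)
Line 4: ['was', 'they'] (min_width=8, slack=11)

Answer: 2 1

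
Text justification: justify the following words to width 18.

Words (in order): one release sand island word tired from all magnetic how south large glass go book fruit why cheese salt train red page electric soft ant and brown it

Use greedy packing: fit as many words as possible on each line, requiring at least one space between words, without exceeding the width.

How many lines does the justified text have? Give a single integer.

Line 1: ['one', 'release', 'sand'] (min_width=16, slack=2)
Line 2: ['island', 'word', 'tired'] (min_width=17, slack=1)
Line 3: ['from', 'all', 'magnetic'] (min_width=17, slack=1)
Line 4: ['how', 'south', 'large'] (min_width=15, slack=3)
Line 5: ['glass', 'go', 'book'] (min_width=13, slack=5)
Line 6: ['fruit', 'why', 'cheese'] (min_width=16, slack=2)
Line 7: ['salt', 'train', 'red'] (min_width=14, slack=4)
Line 8: ['page', 'electric', 'soft'] (min_width=18, slack=0)
Line 9: ['ant', 'and', 'brown', 'it'] (min_width=16, slack=2)
Total lines: 9

Answer: 9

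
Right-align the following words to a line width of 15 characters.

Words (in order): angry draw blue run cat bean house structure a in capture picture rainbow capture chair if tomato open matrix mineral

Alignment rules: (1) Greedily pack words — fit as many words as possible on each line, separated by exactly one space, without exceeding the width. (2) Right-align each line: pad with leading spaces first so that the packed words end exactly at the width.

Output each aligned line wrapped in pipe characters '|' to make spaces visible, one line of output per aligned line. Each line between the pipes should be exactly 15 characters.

Answer: |angry draw blue|
|   run cat bean|
|house structure|
|   a in capture|
|picture rainbow|
|  capture chair|
| if tomato open|
| matrix mineral|

Derivation:
Line 1: ['angry', 'draw', 'blue'] (min_width=15, slack=0)
Line 2: ['run', 'cat', 'bean'] (min_width=12, slack=3)
Line 3: ['house', 'structure'] (min_width=15, slack=0)
Line 4: ['a', 'in', 'capture'] (min_width=12, slack=3)
Line 5: ['picture', 'rainbow'] (min_width=15, slack=0)
Line 6: ['capture', 'chair'] (min_width=13, slack=2)
Line 7: ['if', 'tomato', 'open'] (min_width=14, slack=1)
Line 8: ['matrix', 'mineral'] (min_width=14, slack=1)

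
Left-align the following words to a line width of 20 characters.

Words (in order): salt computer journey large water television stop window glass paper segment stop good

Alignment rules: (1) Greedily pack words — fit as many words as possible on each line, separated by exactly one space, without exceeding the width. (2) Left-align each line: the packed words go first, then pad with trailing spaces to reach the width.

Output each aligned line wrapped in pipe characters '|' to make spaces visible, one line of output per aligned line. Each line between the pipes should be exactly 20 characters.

Answer: |salt computer       |
|journey large water |
|television stop     |
|window glass paper  |
|segment stop good   |

Derivation:
Line 1: ['salt', 'computer'] (min_width=13, slack=7)
Line 2: ['journey', 'large', 'water'] (min_width=19, slack=1)
Line 3: ['television', 'stop'] (min_width=15, slack=5)
Line 4: ['window', 'glass', 'paper'] (min_width=18, slack=2)
Line 5: ['segment', 'stop', 'good'] (min_width=17, slack=3)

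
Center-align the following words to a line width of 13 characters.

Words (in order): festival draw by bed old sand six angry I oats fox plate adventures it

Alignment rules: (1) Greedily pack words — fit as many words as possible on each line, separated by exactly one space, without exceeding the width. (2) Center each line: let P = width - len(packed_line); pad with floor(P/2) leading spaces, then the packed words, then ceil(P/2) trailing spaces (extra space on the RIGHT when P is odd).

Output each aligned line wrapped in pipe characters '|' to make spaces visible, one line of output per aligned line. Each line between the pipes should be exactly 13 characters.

Line 1: ['festival', 'draw'] (min_width=13, slack=0)
Line 2: ['by', 'bed', 'old'] (min_width=10, slack=3)
Line 3: ['sand', 'six'] (min_width=8, slack=5)
Line 4: ['angry', 'I', 'oats'] (min_width=12, slack=1)
Line 5: ['fox', 'plate'] (min_width=9, slack=4)
Line 6: ['adventures', 'it'] (min_width=13, slack=0)

Answer: |festival draw|
| by bed old  |
|  sand six   |
|angry I oats |
|  fox plate  |
|adventures it|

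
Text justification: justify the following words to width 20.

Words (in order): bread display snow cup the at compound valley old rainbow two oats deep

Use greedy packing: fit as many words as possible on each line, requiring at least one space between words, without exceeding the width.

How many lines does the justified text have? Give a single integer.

Line 1: ['bread', 'display', 'snow'] (min_width=18, slack=2)
Line 2: ['cup', 'the', 'at', 'compound'] (min_width=19, slack=1)
Line 3: ['valley', 'old', 'rainbow'] (min_width=18, slack=2)
Line 4: ['two', 'oats', 'deep'] (min_width=13, slack=7)
Total lines: 4

Answer: 4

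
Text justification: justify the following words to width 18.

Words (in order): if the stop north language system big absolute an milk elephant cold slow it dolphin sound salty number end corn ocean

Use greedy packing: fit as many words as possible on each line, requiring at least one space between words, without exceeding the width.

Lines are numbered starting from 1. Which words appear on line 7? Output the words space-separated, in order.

Answer: end corn ocean

Derivation:
Line 1: ['if', 'the', 'stop', 'north'] (min_width=17, slack=1)
Line 2: ['language', 'system'] (min_width=15, slack=3)
Line 3: ['big', 'absolute', 'an'] (min_width=15, slack=3)
Line 4: ['milk', 'elephant', 'cold'] (min_width=18, slack=0)
Line 5: ['slow', 'it', 'dolphin'] (min_width=15, slack=3)
Line 6: ['sound', 'salty', 'number'] (min_width=18, slack=0)
Line 7: ['end', 'corn', 'ocean'] (min_width=14, slack=4)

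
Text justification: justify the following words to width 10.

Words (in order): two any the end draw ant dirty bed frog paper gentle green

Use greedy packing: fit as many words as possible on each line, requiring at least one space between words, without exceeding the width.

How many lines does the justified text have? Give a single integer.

Line 1: ['two', 'any'] (min_width=7, slack=3)
Line 2: ['the', 'end'] (min_width=7, slack=3)
Line 3: ['draw', 'ant'] (min_width=8, slack=2)
Line 4: ['dirty', 'bed'] (min_width=9, slack=1)
Line 5: ['frog', 'paper'] (min_width=10, slack=0)
Line 6: ['gentle'] (min_width=6, slack=4)
Line 7: ['green'] (min_width=5, slack=5)
Total lines: 7

Answer: 7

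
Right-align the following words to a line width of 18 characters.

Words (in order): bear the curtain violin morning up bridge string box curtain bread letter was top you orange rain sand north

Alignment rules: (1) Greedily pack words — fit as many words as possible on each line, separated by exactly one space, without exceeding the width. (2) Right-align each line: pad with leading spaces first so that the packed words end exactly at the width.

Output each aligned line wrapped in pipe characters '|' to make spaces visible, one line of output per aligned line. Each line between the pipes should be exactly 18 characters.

Answer: |  bear the curtain|
| violin morning up|
| bridge string box|
|     curtain bread|
|letter was top you|
|  orange rain sand|
|             north|

Derivation:
Line 1: ['bear', 'the', 'curtain'] (min_width=16, slack=2)
Line 2: ['violin', 'morning', 'up'] (min_width=17, slack=1)
Line 3: ['bridge', 'string', 'box'] (min_width=17, slack=1)
Line 4: ['curtain', 'bread'] (min_width=13, slack=5)
Line 5: ['letter', 'was', 'top', 'you'] (min_width=18, slack=0)
Line 6: ['orange', 'rain', 'sand'] (min_width=16, slack=2)
Line 7: ['north'] (min_width=5, slack=13)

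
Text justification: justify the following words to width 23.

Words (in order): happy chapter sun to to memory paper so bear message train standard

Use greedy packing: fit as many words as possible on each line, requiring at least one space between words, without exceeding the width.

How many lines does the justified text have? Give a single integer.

Answer: 3

Derivation:
Line 1: ['happy', 'chapter', 'sun', 'to', 'to'] (min_width=23, slack=0)
Line 2: ['memory', 'paper', 'so', 'bear'] (min_width=20, slack=3)
Line 3: ['message', 'train', 'standard'] (min_width=22, slack=1)
Total lines: 3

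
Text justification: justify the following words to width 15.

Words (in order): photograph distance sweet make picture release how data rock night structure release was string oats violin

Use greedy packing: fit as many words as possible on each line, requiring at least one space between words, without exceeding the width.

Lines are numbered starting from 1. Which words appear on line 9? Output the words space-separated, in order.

Line 1: ['photograph'] (min_width=10, slack=5)
Line 2: ['distance', 'sweet'] (min_width=14, slack=1)
Line 3: ['make', 'picture'] (min_width=12, slack=3)
Line 4: ['release', 'how'] (min_width=11, slack=4)
Line 5: ['data', 'rock', 'night'] (min_width=15, slack=0)
Line 6: ['structure'] (min_width=9, slack=6)
Line 7: ['release', 'was'] (min_width=11, slack=4)
Line 8: ['string', 'oats'] (min_width=11, slack=4)
Line 9: ['violin'] (min_width=6, slack=9)

Answer: violin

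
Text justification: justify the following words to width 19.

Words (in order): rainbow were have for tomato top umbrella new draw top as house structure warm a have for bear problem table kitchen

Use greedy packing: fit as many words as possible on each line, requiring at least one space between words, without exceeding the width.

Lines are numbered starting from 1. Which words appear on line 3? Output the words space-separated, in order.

Line 1: ['rainbow', 'were', 'have'] (min_width=17, slack=2)
Line 2: ['for', 'tomato', 'top'] (min_width=14, slack=5)
Line 3: ['umbrella', 'new', 'draw'] (min_width=17, slack=2)
Line 4: ['top', 'as', 'house'] (min_width=12, slack=7)
Line 5: ['structure', 'warm', 'a'] (min_width=16, slack=3)
Line 6: ['have', 'for', 'bear'] (min_width=13, slack=6)
Line 7: ['problem', 'table'] (min_width=13, slack=6)
Line 8: ['kitchen'] (min_width=7, slack=12)

Answer: umbrella new draw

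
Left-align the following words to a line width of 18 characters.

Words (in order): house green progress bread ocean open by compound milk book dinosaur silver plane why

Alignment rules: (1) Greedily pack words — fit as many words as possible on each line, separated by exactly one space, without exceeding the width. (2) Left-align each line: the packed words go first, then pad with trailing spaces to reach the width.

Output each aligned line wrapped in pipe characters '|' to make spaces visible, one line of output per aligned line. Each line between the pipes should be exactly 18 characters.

Line 1: ['house', 'green'] (min_width=11, slack=7)
Line 2: ['progress', 'bread'] (min_width=14, slack=4)
Line 3: ['ocean', 'open', 'by'] (min_width=13, slack=5)
Line 4: ['compound', 'milk', 'book'] (min_width=18, slack=0)
Line 5: ['dinosaur', 'silver'] (min_width=15, slack=3)
Line 6: ['plane', 'why'] (min_width=9, slack=9)

Answer: |house green       |
|progress bread    |
|ocean open by     |
|compound milk book|
|dinosaur silver   |
|plane why         |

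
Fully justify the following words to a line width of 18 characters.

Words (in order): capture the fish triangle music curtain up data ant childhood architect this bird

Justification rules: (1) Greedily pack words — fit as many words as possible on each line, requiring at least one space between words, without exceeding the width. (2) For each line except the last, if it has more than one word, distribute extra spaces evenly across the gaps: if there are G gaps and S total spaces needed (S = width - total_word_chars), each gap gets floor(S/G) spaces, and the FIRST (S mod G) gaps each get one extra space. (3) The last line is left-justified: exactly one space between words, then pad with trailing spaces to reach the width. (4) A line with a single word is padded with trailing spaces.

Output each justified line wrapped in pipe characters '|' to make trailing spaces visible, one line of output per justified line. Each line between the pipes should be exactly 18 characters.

Line 1: ['capture', 'the', 'fish'] (min_width=16, slack=2)
Line 2: ['triangle', 'music'] (min_width=14, slack=4)
Line 3: ['curtain', 'up', 'data'] (min_width=15, slack=3)
Line 4: ['ant', 'childhood'] (min_width=13, slack=5)
Line 5: ['architect', 'this'] (min_width=14, slack=4)
Line 6: ['bird'] (min_width=4, slack=14)

Answer: |capture  the  fish|
|triangle     music|
|curtain   up  data|
|ant      childhood|
|architect     this|
|bird              |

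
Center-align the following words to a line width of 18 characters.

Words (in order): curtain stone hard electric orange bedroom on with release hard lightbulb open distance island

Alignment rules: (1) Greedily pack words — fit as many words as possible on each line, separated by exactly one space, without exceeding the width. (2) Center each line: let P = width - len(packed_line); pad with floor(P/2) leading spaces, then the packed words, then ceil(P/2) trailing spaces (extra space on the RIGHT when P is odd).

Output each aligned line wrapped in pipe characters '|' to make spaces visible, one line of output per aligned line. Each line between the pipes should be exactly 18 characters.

Line 1: ['curtain', 'stone', 'hard'] (min_width=18, slack=0)
Line 2: ['electric', 'orange'] (min_width=15, slack=3)
Line 3: ['bedroom', 'on', 'with'] (min_width=15, slack=3)
Line 4: ['release', 'hard'] (min_width=12, slack=6)
Line 5: ['lightbulb', 'open'] (min_width=14, slack=4)
Line 6: ['distance', 'island'] (min_width=15, slack=3)

Answer: |curtain stone hard|
| electric orange  |
| bedroom on with  |
|   release hard   |
|  lightbulb open  |
| distance island  |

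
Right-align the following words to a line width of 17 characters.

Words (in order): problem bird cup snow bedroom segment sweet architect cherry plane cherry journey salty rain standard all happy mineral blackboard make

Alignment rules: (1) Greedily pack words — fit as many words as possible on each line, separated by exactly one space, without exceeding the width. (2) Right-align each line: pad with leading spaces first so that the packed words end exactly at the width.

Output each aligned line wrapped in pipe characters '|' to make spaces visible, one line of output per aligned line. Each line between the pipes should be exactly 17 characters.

Line 1: ['problem', 'bird', 'cup'] (min_width=16, slack=1)
Line 2: ['snow', 'bedroom'] (min_width=12, slack=5)
Line 3: ['segment', 'sweet'] (min_width=13, slack=4)
Line 4: ['architect', 'cherry'] (min_width=16, slack=1)
Line 5: ['plane', 'cherry'] (min_width=12, slack=5)
Line 6: ['journey', 'salty'] (min_width=13, slack=4)
Line 7: ['rain', 'standard', 'all'] (min_width=17, slack=0)
Line 8: ['happy', 'mineral'] (min_width=13, slack=4)
Line 9: ['blackboard', 'make'] (min_width=15, slack=2)

Answer: | problem bird cup|
|     snow bedroom|
|    segment sweet|
| architect cherry|
|     plane cherry|
|    journey salty|
|rain standard all|
|    happy mineral|
|  blackboard make|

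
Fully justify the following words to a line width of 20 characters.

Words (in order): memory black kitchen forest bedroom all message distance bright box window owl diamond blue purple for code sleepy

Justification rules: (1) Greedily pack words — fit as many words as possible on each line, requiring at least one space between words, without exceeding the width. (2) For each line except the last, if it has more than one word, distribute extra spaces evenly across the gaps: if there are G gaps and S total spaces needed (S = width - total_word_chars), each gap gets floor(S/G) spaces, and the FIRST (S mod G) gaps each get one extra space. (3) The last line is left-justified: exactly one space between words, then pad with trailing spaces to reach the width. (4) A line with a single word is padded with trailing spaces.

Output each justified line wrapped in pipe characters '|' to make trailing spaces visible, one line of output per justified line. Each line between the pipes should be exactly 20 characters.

Line 1: ['memory', 'black', 'kitchen'] (min_width=20, slack=0)
Line 2: ['forest', 'bedroom', 'all'] (min_width=18, slack=2)
Line 3: ['message', 'distance'] (min_width=16, slack=4)
Line 4: ['bright', 'box', 'window'] (min_width=17, slack=3)
Line 5: ['owl', 'diamond', 'blue'] (min_width=16, slack=4)
Line 6: ['purple', 'for', 'code'] (min_width=15, slack=5)
Line 7: ['sleepy'] (min_width=6, slack=14)

Answer: |memory black kitchen|
|forest  bedroom  all|
|message     distance|
|bright   box  window|
|owl   diamond   blue|
|purple    for   code|
|sleepy              |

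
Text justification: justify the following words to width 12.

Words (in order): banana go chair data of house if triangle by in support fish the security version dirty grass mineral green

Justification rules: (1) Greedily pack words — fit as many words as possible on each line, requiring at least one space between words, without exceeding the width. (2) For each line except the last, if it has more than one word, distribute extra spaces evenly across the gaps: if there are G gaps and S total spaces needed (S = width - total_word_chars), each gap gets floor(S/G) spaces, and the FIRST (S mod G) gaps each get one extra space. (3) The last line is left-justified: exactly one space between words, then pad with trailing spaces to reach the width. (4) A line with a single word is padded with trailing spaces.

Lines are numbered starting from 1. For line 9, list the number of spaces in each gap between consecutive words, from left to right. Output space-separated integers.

Line 1: ['banana', 'go'] (min_width=9, slack=3)
Line 2: ['chair', 'data'] (min_width=10, slack=2)
Line 3: ['of', 'house', 'if'] (min_width=11, slack=1)
Line 4: ['triangle', 'by'] (min_width=11, slack=1)
Line 5: ['in', 'support'] (min_width=10, slack=2)
Line 6: ['fish', 'the'] (min_width=8, slack=4)
Line 7: ['security'] (min_width=8, slack=4)
Line 8: ['version'] (min_width=7, slack=5)
Line 9: ['dirty', 'grass'] (min_width=11, slack=1)
Line 10: ['mineral'] (min_width=7, slack=5)
Line 11: ['green'] (min_width=5, slack=7)

Answer: 2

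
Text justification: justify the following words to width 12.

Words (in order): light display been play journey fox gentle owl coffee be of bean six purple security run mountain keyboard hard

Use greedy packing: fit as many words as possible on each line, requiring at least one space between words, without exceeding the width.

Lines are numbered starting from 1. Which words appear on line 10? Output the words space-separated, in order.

Line 1: ['light'] (min_width=5, slack=7)
Line 2: ['display', 'been'] (min_width=12, slack=0)
Line 3: ['play', 'journey'] (min_width=12, slack=0)
Line 4: ['fox', 'gentle'] (min_width=10, slack=2)
Line 5: ['owl', 'coffee'] (min_width=10, slack=2)
Line 6: ['be', 'of', 'bean'] (min_width=10, slack=2)
Line 7: ['six', 'purple'] (min_width=10, slack=2)
Line 8: ['security', 'run'] (min_width=12, slack=0)
Line 9: ['mountain'] (min_width=8, slack=4)
Line 10: ['keyboard'] (min_width=8, slack=4)
Line 11: ['hard'] (min_width=4, slack=8)

Answer: keyboard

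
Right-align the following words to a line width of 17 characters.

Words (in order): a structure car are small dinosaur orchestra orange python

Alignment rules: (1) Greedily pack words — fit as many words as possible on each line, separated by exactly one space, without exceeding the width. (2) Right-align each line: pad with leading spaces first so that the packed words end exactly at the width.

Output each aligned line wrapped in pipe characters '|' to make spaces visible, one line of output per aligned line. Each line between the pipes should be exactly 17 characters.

Answer: |  a structure car|
|        are small|
|         dinosaur|
| orchestra orange|
|           python|

Derivation:
Line 1: ['a', 'structure', 'car'] (min_width=15, slack=2)
Line 2: ['are', 'small'] (min_width=9, slack=8)
Line 3: ['dinosaur'] (min_width=8, slack=9)
Line 4: ['orchestra', 'orange'] (min_width=16, slack=1)
Line 5: ['python'] (min_width=6, slack=11)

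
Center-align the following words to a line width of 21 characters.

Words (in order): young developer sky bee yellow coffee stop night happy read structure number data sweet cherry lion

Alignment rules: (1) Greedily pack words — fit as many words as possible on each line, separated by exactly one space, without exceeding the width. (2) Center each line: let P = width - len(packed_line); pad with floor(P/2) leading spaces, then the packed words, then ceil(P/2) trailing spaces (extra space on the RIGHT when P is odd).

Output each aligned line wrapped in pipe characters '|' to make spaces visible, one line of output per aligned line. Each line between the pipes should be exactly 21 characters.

Answer: | young developer sky |
|  bee yellow coffee  |
|stop night happy read|
|structure number data|
|  sweet cherry lion  |

Derivation:
Line 1: ['young', 'developer', 'sky'] (min_width=19, slack=2)
Line 2: ['bee', 'yellow', 'coffee'] (min_width=17, slack=4)
Line 3: ['stop', 'night', 'happy', 'read'] (min_width=21, slack=0)
Line 4: ['structure', 'number', 'data'] (min_width=21, slack=0)
Line 5: ['sweet', 'cherry', 'lion'] (min_width=17, slack=4)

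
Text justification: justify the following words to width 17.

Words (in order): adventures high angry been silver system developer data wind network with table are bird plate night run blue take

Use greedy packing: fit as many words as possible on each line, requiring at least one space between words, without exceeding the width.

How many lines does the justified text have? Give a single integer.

Answer: 7

Derivation:
Line 1: ['adventures', 'high'] (min_width=15, slack=2)
Line 2: ['angry', 'been', 'silver'] (min_width=17, slack=0)
Line 3: ['system', 'developer'] (min_width=16, slack=1)
Line 4: ['data', 'wind', 'network'] (min_width=17, slack=0)
Line 5: ['with', 'table', 'are'] (min_width=14, slack=3)
Line 6: ['bird', 'plate', 'night'] (min_width=16, slack=1)
Line 7: ['run', 'blue', 'take'] (min_width=13, slack=4)
Total lines: 7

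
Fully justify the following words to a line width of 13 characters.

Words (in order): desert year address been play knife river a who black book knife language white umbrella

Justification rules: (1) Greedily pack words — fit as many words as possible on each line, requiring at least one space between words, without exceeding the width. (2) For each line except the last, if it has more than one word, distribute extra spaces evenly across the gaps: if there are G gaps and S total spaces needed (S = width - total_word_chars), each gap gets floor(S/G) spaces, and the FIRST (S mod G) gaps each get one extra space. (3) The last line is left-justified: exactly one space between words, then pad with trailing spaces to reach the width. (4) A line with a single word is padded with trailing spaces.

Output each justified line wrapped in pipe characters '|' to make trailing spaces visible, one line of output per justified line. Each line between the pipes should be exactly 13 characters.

Line 1: ['desert', 'year'] (min_width=11, slack=2)
Line 2: ['address', 'been'] (min_width=12, slack=1)
Line 3: ['play', 'knife'] (min_width=10, slack=3)
Line 4: ['river', 'a', 'who'] (min_width=11, slack=2)
Line 5: ['black', 'book'] (min_width=10, slack=3)
Line 6: ['knife'] (min_width=5, slack=8)
Line 7: ['language'] (min_width=8, slack=5)
Line 8: ['white'] (min_width=5, slack=8)
Line 9: ['umbrella'] (min_width=8, slack=5)

Answer: |desert   year|
|address  been|
|play    knife|
|river  a  who|
|black    book|
|knife        |
|language     |
|white        |
|umbrella     |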